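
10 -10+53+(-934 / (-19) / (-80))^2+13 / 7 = 55.23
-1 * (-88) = 88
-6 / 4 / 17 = -3 / 34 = -0.09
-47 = -47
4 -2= 2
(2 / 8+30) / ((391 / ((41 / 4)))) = 4961 / 6256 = 0.79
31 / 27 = 1.15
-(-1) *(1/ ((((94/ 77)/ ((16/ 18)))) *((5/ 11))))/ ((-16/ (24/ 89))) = -1694/ 62745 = -0.03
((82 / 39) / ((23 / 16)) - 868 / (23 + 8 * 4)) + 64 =2451004 / 49335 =49.68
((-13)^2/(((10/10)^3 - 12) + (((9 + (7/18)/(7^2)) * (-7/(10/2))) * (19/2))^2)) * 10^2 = 21902400/18587713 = 1.18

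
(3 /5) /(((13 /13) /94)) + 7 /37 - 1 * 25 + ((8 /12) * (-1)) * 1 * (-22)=25672 /555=46.26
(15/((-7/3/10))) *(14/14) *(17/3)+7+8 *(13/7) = -2397/7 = -342.43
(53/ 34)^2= 2809/ 1156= 2.43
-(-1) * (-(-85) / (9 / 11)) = 935 / 9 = 103.89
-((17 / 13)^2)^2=-83521 / 28561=-2.92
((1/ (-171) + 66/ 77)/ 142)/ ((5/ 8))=4076/ 424935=0.01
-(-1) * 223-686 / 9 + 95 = 2176 / 9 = 241.78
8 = 8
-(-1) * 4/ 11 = 4/ 11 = 0.36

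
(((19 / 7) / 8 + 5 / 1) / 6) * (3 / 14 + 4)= 17641 / 4704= 3.75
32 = 32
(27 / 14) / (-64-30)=-27 / 1316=-0.02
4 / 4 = 1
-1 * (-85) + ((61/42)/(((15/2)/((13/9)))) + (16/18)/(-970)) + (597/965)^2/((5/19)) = 22210825327129/256082218875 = 86.73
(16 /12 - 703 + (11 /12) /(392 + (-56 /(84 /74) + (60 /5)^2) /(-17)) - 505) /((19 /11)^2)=-1817364461 /4493424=-404.45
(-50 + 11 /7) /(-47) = 339 /329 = 1.03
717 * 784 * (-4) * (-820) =1843779840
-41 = -41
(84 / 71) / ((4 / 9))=189 / 71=2.66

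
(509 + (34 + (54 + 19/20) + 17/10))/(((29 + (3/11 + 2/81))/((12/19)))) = 32057289/2479880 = 12.93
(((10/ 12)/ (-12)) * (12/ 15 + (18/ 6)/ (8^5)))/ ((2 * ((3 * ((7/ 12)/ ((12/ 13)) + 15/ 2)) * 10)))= -131087/ 1151139840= -0.00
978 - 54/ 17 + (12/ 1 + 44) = 1030.82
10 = 10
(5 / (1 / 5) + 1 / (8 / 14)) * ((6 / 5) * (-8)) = -1284 / 5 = -256.80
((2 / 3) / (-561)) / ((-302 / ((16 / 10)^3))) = 512 / 31766625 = 0.00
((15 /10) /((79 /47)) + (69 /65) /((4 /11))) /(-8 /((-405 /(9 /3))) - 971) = -2113857 /538464316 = -0.00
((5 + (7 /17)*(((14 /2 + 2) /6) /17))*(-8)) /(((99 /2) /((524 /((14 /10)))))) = -61014560 /200277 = -304.65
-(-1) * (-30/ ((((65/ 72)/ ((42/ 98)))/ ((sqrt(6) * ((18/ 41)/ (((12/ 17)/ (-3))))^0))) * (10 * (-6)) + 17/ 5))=4957200/ 128828809 + 30712500 * sqrt(6)/ 128828809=0.62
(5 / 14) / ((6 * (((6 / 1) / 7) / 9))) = 5 / 8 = 0.62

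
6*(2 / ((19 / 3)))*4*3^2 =68.21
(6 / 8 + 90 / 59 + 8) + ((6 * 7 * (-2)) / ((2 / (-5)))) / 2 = 115.28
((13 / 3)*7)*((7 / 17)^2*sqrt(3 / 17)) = 4459*sqrt(51) / 14739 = 2.16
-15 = -15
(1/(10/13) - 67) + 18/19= -12303/190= -64.75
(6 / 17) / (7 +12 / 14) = 42 / 935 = 0.04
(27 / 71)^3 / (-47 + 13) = -19683 / 12168974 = -0.00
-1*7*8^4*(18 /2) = -258048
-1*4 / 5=-4 / 5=-0.80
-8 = -8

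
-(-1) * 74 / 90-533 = -23948 / 45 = -532.18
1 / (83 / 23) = 23 / 83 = 0.28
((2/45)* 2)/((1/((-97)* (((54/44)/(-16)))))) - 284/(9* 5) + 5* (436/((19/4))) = 453.30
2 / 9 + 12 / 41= 190 / 369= 0.51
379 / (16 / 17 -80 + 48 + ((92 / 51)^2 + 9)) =-985779 / 48911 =-20.15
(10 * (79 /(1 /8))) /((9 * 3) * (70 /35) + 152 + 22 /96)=303360 /9899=30.65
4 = 4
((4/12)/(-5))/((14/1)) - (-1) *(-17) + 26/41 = -140951/8610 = -16.37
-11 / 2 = -5.50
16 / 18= 8 / 9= 0.89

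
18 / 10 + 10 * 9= 459 / 5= 91.80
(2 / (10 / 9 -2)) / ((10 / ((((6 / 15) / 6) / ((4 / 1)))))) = -3 / 800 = -0.00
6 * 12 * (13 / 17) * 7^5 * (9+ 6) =235970280 / 17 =13880604.71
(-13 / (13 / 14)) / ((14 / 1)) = -1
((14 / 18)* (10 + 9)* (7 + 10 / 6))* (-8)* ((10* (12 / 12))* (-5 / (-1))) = -1383200 / 27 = -51229.63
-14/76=-7/38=-0.18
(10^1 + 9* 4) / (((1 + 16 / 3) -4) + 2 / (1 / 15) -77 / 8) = 1104 / 545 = 2.03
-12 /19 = -0.63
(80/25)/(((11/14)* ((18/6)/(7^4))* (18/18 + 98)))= 537824/16335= 32.92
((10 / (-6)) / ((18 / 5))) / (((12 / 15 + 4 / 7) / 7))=-6125 / 2592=-2.36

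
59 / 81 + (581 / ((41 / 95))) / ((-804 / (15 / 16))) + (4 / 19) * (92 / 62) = -4436745035 / 8387623872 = -0.53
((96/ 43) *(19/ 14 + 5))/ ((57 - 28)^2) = 4272/ 253141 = 0.02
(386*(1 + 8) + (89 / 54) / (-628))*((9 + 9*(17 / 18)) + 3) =4830218159 / 67824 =71216.95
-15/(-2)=15/2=7.50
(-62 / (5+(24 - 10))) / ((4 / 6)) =-93 / 19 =-4.89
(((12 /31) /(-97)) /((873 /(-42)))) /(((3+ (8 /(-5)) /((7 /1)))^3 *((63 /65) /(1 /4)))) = 5573750 /2395867931703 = 0.00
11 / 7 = 1.57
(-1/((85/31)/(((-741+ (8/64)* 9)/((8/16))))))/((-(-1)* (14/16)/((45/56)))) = 1651401/3332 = 495.62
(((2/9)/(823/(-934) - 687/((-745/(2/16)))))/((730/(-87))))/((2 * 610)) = 4035814/142387636245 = 0.00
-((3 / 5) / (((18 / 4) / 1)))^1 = -2 / 15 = -0.13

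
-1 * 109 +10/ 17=-1843/ 17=-108.41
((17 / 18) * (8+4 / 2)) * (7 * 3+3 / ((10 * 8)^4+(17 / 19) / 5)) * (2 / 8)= 385877336365 / 7782400034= 49.58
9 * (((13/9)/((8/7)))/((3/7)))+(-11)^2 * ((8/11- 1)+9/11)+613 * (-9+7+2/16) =-6341/6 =-1056.83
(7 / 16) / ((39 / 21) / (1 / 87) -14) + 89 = 1471041 / 16528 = 89.00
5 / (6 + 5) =0.45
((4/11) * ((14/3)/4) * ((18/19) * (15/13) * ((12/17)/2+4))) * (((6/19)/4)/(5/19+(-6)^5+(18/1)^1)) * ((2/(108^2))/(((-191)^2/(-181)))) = 234395/13411819453889142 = 0.00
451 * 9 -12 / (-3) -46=4017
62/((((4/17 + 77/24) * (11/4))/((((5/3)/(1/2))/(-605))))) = -67456/1870055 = -0.04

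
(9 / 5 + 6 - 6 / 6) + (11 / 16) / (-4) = 2121 / 320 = 6.63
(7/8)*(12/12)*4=3.50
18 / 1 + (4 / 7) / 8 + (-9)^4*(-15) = -1377557 / 14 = -98396.93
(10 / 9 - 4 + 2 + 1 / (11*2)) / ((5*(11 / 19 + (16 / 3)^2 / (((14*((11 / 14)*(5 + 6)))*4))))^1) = -0.26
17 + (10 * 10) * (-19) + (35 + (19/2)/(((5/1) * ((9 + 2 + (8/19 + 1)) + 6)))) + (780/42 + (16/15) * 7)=-1821.86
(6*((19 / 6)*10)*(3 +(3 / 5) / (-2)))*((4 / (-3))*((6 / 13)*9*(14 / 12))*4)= -172368 / 13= -13259.08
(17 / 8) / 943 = 17 / 7544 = 0.00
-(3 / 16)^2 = -9 / 256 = -0.04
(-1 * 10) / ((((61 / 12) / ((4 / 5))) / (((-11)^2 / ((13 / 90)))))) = -1045440 / 793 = -1318.34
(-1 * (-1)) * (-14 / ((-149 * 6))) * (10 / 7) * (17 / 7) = 170 / 3129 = 0.05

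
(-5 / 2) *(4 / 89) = -10 / 89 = -0.11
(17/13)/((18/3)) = 17/78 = 0.22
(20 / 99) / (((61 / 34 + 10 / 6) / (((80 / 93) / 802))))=27200 / 434426157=0.00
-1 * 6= -6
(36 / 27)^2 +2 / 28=233 / 126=1.85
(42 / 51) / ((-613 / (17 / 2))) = -7 / 613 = -0.01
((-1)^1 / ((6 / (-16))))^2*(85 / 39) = 5440 / 351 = 15.50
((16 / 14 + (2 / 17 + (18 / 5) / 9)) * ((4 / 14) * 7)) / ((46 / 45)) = 8892 / 2737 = 3.25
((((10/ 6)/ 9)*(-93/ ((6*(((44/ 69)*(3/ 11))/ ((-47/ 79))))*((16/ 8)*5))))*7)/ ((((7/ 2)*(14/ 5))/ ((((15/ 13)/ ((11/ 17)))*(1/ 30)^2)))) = 569687/ 409945536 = 0.00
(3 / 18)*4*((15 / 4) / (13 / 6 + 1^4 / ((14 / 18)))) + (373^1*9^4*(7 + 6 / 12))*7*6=22355656176 / 29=770884695.72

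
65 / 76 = 0.86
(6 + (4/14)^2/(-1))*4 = 1160/49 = 23.67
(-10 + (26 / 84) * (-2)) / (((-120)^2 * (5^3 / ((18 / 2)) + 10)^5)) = -0.00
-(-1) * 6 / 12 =1 / 2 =0.50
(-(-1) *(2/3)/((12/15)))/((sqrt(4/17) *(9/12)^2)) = 20 *sqrt(17)/27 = 3.05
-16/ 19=-0.84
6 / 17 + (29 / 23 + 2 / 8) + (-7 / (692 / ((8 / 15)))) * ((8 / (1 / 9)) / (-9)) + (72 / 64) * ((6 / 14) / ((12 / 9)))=515603453 / 227280480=2.27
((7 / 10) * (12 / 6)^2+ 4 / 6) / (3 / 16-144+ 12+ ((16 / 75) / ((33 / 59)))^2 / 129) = -43830072000 / 1666529404949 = -0.03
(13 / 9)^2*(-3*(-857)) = 144833 / 27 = 5364.19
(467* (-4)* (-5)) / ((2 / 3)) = 14010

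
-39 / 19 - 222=-4257 / 19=-224.05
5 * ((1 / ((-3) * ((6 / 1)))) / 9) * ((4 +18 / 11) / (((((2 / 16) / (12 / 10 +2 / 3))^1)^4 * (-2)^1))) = 39023280128 / 9021375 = 4325.65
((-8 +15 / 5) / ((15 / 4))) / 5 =-4 / 15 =-0.27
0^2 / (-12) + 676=676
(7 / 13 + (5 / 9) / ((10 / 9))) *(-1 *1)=-1.04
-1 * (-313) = 313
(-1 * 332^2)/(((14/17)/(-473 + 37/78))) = 17265735364/273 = 63244451.88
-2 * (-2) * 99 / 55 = 36 / 5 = 7.20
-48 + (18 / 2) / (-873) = -4657 / 97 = -48.01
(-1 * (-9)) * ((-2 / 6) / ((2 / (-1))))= 3 / 2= 1.50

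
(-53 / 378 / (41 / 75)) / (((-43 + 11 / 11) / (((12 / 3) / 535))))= 0.00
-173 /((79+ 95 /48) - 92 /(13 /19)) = 107952 /33373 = 3.23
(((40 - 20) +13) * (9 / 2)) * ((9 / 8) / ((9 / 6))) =891 / 8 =111.38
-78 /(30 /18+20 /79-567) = 9243 /66962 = 0.14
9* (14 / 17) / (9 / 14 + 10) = 1764 / 2533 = 0.70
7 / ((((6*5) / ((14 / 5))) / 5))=49 / 15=3.27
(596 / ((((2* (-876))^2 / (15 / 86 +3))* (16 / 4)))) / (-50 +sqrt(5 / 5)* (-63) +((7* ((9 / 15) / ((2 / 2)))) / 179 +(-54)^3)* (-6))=1733615 / 10627984543410816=0.00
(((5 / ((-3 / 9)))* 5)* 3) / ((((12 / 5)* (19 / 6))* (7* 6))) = -375 / 532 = -0.70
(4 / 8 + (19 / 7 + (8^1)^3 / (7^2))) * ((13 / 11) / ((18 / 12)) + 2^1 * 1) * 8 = 492752 / 1617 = 304.73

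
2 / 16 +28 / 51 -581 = -236773 / 408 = -580.33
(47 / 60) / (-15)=-47 / 900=-0.05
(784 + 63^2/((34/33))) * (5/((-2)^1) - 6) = -157633/4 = -39408.25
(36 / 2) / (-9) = -2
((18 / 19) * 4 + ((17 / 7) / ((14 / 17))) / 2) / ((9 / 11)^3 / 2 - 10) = -26091593 / 48209042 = -0.54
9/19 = 0.47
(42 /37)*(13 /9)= 182 /111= 1.64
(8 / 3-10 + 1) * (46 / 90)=-437 / 135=-3.24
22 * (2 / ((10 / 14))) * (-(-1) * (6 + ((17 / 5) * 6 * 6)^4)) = 43207229199288 / 3125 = 13826313343.77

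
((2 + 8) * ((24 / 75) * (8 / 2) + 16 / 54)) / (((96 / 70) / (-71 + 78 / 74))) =-2409428 / 2997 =-803.95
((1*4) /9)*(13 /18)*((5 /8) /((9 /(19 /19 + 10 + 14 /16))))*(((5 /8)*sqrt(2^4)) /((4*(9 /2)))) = 30875 /839808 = 0.04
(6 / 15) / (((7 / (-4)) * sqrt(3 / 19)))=-8 * sqrt(57) / 105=-0.58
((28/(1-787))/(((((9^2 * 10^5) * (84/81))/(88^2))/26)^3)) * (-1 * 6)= 15568478068/5289093017578125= 0.00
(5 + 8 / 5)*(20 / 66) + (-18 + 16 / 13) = -192 / 13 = -14.77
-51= -51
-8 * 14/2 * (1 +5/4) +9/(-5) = -639/5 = -127.80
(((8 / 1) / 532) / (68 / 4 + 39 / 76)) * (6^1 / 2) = 24 / 9317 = 0.00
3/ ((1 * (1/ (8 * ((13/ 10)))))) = 156/ 5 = 31.20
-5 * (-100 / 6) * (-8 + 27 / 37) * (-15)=336250 / 37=9087.84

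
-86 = -86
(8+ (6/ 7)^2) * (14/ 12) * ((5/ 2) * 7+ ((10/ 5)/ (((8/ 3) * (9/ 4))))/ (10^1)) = 56282/ 315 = 178.67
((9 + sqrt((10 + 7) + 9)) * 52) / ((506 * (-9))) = -0.16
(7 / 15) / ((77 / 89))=89 / 165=0.54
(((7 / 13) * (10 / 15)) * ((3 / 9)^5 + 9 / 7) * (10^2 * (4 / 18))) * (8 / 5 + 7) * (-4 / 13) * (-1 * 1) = 30189440 / 1108809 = 27.23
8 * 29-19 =213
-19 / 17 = -1.12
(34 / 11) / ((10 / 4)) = 68 / 55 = 1.24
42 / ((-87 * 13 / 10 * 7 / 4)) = -80 / 377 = -0.21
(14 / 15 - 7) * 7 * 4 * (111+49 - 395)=119756 / 3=39918.67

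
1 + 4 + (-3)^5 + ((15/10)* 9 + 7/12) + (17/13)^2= -450635/2028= -222.21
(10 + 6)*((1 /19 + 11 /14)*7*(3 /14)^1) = 2676 /133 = 20.12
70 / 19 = 3.68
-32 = -32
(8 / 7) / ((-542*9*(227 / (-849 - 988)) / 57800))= 424714400 / 3875571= 109.59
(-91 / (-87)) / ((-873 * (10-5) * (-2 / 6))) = 91 / 126585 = 0.00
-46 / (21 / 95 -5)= 2185 / 227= 9.63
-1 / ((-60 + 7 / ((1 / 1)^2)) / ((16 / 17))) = 16 / 901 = 0.02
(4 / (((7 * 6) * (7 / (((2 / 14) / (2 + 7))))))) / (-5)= -2 / 46305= -0.00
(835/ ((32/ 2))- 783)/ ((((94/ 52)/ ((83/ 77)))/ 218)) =-125020493/ 1316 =-95000.37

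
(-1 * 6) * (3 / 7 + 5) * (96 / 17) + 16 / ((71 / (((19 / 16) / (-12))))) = -18650837 / 101388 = -183.96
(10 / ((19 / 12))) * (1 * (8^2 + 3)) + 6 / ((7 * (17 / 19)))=958926 / 2261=424.12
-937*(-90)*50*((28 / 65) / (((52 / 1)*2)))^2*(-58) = -4195.68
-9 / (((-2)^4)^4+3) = -9 / 65539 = -0.00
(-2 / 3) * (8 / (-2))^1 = 8 / 3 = 2.67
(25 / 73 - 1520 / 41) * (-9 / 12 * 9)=2968245 / 11972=247.93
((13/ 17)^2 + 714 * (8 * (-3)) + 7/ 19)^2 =8852653735685764/ 30151081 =293609828.97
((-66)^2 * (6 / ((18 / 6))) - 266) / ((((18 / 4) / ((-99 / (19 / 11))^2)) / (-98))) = -218132510904 / 361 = -604245182.56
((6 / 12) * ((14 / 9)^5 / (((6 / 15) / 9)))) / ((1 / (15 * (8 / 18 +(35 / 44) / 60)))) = 304626875 / 433026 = 703.48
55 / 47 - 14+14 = 55 / 47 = 1.17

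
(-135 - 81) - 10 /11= -216.91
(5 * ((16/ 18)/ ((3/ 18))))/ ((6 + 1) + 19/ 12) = 320/ 103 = 3.11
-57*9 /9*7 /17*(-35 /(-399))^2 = -175 /969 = -0.18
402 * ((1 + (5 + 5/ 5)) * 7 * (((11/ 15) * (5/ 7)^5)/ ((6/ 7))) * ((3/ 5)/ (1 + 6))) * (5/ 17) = 460625/ 5831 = 79.00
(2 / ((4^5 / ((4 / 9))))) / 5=0.00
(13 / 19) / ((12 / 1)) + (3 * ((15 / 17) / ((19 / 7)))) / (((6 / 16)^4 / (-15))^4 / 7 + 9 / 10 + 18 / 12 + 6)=2313653939817453805487 / 13364713369199344157772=0.17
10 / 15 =0.67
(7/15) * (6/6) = 7/15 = 0.47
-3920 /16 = -245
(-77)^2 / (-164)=-5929 / 164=-36.15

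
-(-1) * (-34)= -34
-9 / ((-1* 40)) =9 / 40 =0.22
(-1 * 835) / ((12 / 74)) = -30895 / 6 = -5149.17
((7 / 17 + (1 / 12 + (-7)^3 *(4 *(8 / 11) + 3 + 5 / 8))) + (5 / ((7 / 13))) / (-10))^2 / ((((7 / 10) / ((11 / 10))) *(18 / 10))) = 4386808.78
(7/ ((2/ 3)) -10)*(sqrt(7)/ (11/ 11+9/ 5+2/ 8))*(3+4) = 70*sqrt(7)/ 61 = 3.04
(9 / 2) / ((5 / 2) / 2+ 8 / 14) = 42 / 17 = 2.47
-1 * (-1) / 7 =1 / 7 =0.14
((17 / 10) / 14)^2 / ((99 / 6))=289 / 323400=0.00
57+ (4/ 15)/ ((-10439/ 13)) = 686561/ 12045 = 57.00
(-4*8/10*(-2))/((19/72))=2304/95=24.25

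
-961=-961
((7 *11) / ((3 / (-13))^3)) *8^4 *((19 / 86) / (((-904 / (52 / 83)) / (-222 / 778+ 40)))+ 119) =-3053808042.64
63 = 63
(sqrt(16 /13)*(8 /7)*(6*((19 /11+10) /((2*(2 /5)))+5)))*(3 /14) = 62280*sqrt(13) /7007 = 32.05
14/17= 0.82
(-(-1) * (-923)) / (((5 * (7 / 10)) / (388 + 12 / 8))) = -719017 / 7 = -102716.71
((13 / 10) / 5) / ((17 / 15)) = 0.23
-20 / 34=-10 / 17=-0.59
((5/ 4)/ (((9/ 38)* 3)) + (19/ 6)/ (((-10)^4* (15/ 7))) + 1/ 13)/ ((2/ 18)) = 64455187/ 3900000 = 16.53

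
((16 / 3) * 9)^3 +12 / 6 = 110594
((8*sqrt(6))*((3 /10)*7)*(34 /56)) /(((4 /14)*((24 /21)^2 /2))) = 17493*sqrt(6) /320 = 133.90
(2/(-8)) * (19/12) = -19/48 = -0.40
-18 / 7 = -2.57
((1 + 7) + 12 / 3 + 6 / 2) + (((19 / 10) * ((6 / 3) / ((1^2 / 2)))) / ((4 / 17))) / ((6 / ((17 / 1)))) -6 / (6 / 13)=5611 / 60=93.52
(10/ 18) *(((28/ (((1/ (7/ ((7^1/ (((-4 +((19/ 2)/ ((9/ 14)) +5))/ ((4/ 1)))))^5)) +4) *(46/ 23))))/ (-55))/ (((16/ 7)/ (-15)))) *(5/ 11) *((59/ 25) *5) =26080135268705/ 34132948579488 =0.76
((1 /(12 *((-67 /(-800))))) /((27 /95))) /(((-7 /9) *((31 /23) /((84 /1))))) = -280.53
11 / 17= 0.65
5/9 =0.56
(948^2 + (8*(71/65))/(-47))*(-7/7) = -2745540152/3055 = -898703.81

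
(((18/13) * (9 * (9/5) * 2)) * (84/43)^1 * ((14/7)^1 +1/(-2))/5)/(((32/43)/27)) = 1240029/1300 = 953.87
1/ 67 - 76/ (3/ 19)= -96745/ 201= -481.32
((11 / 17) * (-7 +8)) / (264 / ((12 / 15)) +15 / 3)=11 / 5695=0.00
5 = 5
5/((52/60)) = 75/13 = 5.77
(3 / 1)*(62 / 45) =62 / 15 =4.13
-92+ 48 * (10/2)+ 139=287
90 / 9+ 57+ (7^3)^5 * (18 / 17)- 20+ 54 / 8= 341824428719551 / 68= 5026829834111.04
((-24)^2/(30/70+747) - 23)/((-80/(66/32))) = 79959/139520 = 0.57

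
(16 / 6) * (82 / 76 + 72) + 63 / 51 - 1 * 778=-563849 / 969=-581.89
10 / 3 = 3.33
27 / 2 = 13.50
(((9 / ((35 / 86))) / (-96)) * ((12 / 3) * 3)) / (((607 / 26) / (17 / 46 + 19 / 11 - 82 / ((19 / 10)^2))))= 18947646549 / 7761478340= 2.44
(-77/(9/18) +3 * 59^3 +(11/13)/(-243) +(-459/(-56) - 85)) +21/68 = 1852257504415/3007368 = 615906.50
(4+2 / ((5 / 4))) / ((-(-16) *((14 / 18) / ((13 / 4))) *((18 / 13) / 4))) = 169 / 40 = 4.22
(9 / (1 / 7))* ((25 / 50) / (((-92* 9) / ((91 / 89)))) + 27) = 27854939 / 16376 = 1700.96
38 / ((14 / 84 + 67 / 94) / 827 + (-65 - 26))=-4431066 / 10611113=-0.42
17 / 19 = 0.89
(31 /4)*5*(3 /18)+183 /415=6.90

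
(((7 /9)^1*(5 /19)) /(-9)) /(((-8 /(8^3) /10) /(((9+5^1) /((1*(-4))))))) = -78400 /1539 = -50.94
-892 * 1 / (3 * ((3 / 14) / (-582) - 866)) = 2422672 / 7056171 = 0.34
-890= -890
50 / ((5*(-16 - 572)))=-5 / 294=-0.02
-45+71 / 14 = -559 / 14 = -39.93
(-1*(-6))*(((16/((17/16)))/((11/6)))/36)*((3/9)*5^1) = 1280/561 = 2.28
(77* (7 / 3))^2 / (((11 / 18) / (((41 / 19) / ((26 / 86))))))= 93125186 / 247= 377025.04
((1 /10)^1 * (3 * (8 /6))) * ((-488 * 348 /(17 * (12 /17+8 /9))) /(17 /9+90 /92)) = -5186592 /5935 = -873.90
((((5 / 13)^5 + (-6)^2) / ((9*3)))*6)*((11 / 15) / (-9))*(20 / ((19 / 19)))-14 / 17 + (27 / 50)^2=-52042275486793 / 3834528457500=-13.57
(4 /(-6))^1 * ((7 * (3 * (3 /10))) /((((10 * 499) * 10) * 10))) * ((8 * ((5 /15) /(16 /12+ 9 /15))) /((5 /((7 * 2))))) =-294 /9044375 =-0.00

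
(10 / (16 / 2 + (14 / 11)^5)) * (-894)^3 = -630115312.79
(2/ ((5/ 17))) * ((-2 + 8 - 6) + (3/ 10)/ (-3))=-17/ 25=-0.68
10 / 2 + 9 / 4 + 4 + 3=57 / 4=14.25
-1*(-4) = 4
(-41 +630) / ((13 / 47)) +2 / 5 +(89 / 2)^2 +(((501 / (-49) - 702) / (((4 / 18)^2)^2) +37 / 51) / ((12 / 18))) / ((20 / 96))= -227267341501 / 108290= -2098691.86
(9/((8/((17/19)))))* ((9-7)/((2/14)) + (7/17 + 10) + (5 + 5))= 5265/152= 34.64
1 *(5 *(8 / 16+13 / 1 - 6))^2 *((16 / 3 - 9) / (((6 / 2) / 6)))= -20625 / 2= -10312.50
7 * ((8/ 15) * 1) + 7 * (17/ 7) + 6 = 401/ 15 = 26.73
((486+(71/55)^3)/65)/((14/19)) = 118700543/11646250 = 10.19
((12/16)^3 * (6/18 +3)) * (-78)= -1755/16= -109.69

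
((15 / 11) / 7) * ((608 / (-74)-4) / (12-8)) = -1695 / 2849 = -0.59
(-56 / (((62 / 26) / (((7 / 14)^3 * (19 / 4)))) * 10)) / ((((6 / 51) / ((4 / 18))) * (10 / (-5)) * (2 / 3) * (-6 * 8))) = -29393 / 714240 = -0.04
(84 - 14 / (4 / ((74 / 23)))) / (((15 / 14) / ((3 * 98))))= 2295356 / 115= 19959.62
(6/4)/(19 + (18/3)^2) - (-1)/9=137/990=0.14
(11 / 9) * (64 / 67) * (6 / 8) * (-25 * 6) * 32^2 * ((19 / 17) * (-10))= 1712128000 / 1139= 1503185.25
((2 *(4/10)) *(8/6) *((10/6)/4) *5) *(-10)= -200/9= -22.22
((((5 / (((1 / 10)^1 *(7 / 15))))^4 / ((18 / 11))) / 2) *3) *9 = 2610351562500 / 2401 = 1087193487.09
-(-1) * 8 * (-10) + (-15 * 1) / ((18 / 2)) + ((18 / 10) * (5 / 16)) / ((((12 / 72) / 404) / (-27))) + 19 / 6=-36893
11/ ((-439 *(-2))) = 11/ 878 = 0.01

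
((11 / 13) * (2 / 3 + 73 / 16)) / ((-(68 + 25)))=-2761 / 58032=-0.05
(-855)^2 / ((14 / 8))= 2924100 / 7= 417728.57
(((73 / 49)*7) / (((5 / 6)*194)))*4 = 876 / 3395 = 0.26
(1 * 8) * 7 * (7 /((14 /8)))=224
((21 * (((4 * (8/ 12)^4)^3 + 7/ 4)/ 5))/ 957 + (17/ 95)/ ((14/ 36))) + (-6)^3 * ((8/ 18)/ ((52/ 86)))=-928003353452423/ 5862336299820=-158.30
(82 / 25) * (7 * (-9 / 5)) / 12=-861 / 250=-3.44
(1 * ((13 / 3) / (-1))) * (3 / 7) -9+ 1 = -69 / 7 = -9.86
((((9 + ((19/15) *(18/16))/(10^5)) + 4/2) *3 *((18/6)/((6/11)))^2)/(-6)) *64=-5324006897/500000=-10648.01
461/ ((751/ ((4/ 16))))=0.15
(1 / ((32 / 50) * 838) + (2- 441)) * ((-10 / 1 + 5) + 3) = 5886087 / 6704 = 878.00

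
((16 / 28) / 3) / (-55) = -4 / 1155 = -0.00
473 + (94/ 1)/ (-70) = 16508/ 35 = 471.66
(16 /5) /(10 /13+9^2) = 208 /5315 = 0.04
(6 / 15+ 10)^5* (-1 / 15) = -380204032 / 46875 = -8111.02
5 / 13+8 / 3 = 119 / 39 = 3.05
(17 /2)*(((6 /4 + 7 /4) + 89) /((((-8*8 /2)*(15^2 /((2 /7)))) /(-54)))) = 18819 /11200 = 1.68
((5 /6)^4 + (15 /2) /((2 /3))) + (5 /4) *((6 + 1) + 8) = 39505 /1296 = 30.48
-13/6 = -2.17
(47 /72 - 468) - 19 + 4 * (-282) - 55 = -120193 /72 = -1669.35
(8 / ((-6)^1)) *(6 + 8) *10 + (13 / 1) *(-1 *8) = -872 / 3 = -290.67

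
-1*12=-12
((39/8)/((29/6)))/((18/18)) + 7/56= 263/232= 1.13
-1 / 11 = -0.09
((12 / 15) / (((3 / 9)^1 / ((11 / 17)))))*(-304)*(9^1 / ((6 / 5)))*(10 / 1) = -601920 / 17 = -35407.06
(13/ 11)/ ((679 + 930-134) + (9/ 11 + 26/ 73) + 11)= 949/ 1194201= 0.00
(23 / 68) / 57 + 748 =2899271 / 3876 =748.01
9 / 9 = 1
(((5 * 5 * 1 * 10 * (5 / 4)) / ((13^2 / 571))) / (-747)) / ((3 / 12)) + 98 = 11658064 / 126243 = 92.35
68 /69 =0.99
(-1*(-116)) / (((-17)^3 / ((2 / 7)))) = -232 / 34391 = -0.01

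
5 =5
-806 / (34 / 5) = -2015 / 17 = -118.53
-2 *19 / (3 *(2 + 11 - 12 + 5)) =-19 / 9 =-2.11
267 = 267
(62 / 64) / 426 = 31 / 13632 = 0.00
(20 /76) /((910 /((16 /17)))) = 8 /29393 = 0.00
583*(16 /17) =548.71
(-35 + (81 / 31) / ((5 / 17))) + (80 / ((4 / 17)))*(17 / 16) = 207783 / 620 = 335.13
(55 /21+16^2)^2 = 29495761 /441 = 66883.81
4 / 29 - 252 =-7304 / 29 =-251.86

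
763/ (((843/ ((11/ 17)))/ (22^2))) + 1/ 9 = 283.57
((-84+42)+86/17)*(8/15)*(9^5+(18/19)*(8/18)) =-5636621536/4845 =-1163389.38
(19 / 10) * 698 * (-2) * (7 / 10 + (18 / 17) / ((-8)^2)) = -12923819 / 6800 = -1900.56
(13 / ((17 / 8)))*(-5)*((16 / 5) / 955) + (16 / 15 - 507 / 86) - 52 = -47692727 / 837726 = -56.93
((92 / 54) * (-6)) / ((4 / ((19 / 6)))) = -437 / 54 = -8.09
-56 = -56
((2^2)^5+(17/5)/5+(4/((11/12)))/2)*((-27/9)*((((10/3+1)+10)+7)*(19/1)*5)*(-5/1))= 343382592/11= 31216599.27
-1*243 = -243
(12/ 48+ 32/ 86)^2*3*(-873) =-29984931/ 29584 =-1013.55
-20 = -20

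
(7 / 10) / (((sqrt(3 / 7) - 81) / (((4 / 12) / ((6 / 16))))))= -147 / 19135 - 7 * sqrt(21) / 516645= -0.01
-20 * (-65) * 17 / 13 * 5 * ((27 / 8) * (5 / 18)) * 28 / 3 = 74375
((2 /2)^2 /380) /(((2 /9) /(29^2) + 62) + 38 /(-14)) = 52983 /1193636620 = 0.00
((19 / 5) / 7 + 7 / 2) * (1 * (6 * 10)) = 1698 / 7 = 242.57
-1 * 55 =-55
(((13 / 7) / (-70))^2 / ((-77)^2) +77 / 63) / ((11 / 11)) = 15659083421 / 12811976100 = 1.22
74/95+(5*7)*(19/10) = 12783/190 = 67.28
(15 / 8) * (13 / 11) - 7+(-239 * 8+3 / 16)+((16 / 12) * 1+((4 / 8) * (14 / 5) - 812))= -7196279 / 2640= -2725.86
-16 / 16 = -1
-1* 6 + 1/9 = -53/9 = -5.89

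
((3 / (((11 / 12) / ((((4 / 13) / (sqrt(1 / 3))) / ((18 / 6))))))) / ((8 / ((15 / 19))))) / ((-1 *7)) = -90 *sqrt(3) / 19019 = -0.01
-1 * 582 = -582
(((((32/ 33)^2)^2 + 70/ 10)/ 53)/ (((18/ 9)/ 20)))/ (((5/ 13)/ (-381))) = -30873775946/ 20951271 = -1473.60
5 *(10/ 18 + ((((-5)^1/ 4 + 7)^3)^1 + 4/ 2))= 554875/ 576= 963.32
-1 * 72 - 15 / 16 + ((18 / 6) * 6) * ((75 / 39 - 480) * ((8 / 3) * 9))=-206602.17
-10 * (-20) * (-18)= -3600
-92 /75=-1.23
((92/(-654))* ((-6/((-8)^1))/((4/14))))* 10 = -805/218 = -3.69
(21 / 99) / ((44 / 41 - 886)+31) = -287 / 1155363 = -0.00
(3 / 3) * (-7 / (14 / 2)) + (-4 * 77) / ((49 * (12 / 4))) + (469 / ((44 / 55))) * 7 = 344455 / 84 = 4100.65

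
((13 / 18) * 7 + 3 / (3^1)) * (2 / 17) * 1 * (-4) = -436 / 153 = -2.85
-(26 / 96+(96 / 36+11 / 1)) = -223 / 16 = -13.94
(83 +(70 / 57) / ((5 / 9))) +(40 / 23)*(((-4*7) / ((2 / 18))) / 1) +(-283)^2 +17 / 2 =69696649 / 874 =79744.45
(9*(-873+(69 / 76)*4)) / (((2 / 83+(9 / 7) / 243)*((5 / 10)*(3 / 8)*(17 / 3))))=-37312972704 / 148903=-250585.77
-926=-926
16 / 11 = 1.45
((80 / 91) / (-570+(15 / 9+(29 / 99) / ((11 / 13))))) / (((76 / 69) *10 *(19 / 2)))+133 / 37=3.59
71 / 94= 0.76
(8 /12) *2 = 4 /3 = 1.33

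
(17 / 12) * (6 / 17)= 1 / 2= 0.50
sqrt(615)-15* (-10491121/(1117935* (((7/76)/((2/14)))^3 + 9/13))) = sqrt(615) + 4605350332096/31418106993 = 171.38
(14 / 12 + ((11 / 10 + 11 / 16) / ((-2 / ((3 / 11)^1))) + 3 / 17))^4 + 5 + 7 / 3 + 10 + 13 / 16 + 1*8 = 122398111970303281 / 4433642127360000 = 27.61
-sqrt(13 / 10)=-sqrt(130) / 10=-1.14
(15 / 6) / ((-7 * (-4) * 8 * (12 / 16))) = 5 / 336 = 0.01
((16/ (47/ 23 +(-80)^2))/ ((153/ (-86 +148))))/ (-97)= -22816/ 2185292727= -0.00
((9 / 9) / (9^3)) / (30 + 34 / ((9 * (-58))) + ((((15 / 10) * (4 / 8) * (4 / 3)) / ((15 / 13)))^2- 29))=725 / 891081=0.00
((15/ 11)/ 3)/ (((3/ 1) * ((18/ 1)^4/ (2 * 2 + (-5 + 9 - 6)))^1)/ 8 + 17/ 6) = 6/ 259853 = 0.00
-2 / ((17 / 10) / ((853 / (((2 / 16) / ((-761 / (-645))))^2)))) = -126461494528 / 1414485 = -89404.62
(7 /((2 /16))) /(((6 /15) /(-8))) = -1120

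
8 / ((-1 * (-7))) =8 / 7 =1.14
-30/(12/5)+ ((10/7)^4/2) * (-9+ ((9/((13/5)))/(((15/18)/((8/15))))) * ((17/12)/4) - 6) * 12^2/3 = -12783475/8918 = -1433.45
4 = 4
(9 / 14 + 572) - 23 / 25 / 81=16234103 / 28350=572.63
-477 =-477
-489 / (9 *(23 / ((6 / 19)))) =-326 / 437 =-0.75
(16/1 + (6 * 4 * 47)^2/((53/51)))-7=64892061/53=1224378.51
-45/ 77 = -0.58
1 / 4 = 0.25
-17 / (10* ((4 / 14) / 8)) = -238 / 5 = -47.60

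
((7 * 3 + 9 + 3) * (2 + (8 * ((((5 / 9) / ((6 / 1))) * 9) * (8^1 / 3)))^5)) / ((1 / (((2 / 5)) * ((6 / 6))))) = 2306869798156 / 98415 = 23440225.56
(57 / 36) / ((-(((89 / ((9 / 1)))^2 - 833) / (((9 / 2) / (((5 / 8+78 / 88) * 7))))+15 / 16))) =203148 / 221651363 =0.00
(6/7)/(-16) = -3/56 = -0.05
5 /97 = 0.05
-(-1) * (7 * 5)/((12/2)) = 35/6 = 5.83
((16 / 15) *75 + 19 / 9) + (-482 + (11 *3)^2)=6202 / 9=689.11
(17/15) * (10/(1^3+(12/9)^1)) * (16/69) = 544/483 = 1.13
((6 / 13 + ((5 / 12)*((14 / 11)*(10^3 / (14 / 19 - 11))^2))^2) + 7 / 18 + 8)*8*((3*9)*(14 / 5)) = 7152018977287664872 / 466543935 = 15329786630.47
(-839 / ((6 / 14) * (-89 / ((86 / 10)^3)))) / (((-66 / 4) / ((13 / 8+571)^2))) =-1088788290862419 / 3916000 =-278035825.04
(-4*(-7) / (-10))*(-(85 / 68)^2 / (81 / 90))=175 / 36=4.86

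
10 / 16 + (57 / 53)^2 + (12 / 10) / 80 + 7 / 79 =10458926 / 5547775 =1.89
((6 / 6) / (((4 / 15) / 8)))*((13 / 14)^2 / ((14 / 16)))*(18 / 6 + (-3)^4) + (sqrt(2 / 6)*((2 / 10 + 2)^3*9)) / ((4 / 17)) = 67881*sqrt(3) / 500 + 121680 / 49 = 2718.41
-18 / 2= -9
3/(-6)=-1/2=-0.50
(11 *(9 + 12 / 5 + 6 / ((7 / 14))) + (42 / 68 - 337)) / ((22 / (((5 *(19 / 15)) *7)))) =-1785791 / 11220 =-159.16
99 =99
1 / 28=0.04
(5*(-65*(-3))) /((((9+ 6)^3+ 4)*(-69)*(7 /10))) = -3250 /544019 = -0.01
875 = 875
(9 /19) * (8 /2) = 1.89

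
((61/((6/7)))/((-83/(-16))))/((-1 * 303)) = -3416/75447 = -0.05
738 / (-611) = -738 / 611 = -1.21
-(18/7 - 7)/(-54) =-31/378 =-0.08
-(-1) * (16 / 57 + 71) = 71.28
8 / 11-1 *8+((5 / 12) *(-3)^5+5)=-4555 / 44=-103.52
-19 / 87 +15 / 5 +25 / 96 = 3.04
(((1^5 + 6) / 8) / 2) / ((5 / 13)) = 91 / 80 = 1.14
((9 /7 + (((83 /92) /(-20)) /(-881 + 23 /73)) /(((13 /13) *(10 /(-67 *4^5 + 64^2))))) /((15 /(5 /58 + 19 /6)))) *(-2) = -7772945354 /18760625625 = -0.41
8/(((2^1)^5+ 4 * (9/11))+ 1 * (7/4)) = 352/1629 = 0.22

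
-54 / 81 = -0.67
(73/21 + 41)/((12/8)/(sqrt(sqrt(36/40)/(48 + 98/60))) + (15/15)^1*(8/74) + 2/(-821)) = -166847608673934408268240*sqrt(10)/13214993576164566519385927 - 50050172953546560000/13214993576164566519385927 + 23681839623206913600*10^(3/4)*sqrt(1489)/13214993576164566519385927 + 2368378415274815663534732*10^(1/4)*sqrt(1489)/39644980728493699558157781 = 4.06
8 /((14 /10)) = 40 /7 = 5.71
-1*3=-3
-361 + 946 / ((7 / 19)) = 15447 / 7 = 2206.71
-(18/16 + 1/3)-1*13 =-347/24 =-14.46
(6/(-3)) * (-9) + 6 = 24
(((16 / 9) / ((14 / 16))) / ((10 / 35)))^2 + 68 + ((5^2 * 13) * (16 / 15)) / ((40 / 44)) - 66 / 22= 40249 / 81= 496.90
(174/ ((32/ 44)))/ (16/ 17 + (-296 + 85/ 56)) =-227766/ 279451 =-0.82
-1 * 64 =-64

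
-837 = -837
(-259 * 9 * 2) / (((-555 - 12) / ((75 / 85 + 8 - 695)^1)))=-95904 / 17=-5641.41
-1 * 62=-62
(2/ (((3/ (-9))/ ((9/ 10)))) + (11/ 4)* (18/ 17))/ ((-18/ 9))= 423/ 340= 1.24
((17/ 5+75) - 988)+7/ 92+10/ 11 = -4597591/ 5060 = -908.61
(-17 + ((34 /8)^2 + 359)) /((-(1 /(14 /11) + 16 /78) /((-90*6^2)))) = 636964965 /541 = 1177384.41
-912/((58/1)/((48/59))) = -12.79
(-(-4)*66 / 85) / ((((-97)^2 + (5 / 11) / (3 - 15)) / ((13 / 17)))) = 453024 / 1794665435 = 0.00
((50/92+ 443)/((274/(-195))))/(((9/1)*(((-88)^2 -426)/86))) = -19008795/46118036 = -0.41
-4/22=-2/11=-0.18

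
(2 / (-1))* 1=-2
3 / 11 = 0.27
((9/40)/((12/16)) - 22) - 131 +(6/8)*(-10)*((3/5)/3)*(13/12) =-6173/40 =-154.32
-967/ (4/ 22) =-10637/ 2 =-5318.50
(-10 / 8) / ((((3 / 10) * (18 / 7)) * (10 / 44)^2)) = -847 / 27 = -31.37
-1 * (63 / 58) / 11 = -63 / 638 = -0.10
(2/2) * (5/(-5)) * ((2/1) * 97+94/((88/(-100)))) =-959/11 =-87.18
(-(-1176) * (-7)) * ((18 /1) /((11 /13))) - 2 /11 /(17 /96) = -2977008 /17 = -175118.12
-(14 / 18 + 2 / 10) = -44 / 45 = -0.98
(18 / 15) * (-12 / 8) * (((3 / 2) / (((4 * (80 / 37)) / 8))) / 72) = -111 / 3200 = -0.03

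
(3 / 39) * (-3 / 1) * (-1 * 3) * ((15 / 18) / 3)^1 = 5 / 26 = 0.19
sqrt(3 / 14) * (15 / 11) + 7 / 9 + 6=15 * sqrt(42) / 154 + 61 / 9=7.41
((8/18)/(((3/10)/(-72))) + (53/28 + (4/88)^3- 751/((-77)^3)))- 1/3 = -383872683/3652264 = -105.11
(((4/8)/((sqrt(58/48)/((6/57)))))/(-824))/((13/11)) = -11 * sqrt(174)/2951156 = -0.00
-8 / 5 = -1.60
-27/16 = -1.69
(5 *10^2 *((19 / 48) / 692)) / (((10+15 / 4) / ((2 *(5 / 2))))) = 2375 / 22836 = 0.10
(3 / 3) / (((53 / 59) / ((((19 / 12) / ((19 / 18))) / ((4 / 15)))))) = 2655 / 424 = 6.26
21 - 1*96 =-75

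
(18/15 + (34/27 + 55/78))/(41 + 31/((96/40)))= 22214/378495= 0.06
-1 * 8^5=-32768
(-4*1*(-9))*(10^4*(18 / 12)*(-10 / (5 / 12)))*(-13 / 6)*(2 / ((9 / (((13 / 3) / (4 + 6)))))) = 2704000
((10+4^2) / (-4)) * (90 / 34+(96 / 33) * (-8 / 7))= 11531 / 2618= 4.40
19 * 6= 114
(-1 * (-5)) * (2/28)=5/14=0.36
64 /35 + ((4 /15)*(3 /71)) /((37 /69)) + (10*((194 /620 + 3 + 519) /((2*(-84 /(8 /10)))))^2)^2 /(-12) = -5233709511062437755269 /16507114094268000000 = -317.06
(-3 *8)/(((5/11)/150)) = -7920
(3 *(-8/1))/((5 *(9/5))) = -8/3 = -2.67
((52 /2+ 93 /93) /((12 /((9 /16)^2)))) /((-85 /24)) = -2187 /10880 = -0.20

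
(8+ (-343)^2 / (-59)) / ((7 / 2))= -234354 / 413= -567.44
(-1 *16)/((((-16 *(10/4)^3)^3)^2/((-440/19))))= 22/14495849609375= 0.00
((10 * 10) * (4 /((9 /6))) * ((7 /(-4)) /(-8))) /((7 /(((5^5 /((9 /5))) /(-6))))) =-390625 /162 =-2411.27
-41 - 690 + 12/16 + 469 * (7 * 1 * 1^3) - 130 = 9691/4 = 2422.75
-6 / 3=-2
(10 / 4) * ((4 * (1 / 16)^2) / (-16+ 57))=5 / 5248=0.00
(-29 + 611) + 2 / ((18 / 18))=584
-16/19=-0.84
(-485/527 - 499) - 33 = -280849/527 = -532.92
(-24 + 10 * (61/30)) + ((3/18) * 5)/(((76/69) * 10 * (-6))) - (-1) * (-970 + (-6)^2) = -570109/608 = -937.68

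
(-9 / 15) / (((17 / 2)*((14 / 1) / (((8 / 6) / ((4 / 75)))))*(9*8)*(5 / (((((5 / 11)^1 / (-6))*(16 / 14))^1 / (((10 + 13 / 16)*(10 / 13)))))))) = 52 / 14266791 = 0.00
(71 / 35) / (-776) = -71 / 27160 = -0.00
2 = 2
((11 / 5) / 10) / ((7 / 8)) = 44 / 175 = 0.25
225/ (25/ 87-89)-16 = -143063/ 7718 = -18.54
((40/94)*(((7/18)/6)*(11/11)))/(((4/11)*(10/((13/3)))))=1001/30456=0.03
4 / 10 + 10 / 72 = 97 / 180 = 0.54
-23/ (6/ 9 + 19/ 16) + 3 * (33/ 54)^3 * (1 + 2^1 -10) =-2975389/ 173016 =-17.20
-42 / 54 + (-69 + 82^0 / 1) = -619 / 9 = -68.78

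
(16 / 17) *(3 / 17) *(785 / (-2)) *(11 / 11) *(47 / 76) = -221370 / 5491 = -40.32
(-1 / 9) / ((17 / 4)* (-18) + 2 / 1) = 2 / 1341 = 0.00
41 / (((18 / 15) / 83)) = 17015 / 6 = 2835.83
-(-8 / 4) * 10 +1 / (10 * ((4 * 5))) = 4001 / 200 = 20.00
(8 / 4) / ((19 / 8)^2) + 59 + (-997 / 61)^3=-352897215366 / 81940141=-4306.77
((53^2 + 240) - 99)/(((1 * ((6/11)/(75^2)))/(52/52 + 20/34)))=48317095.59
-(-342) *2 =684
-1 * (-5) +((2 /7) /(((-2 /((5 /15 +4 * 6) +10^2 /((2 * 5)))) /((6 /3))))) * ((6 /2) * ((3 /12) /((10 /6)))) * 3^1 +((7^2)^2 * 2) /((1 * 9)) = 330947 /630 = 525.31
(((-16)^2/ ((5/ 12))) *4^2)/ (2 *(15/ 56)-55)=-1376256/ 7625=-180.49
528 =528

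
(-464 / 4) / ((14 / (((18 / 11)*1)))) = -1044 / 77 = -13.56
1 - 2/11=9/11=0.82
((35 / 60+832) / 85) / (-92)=-9991 / 93840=-0.11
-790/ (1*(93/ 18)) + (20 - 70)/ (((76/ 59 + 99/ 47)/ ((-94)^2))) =-38023071020/ 291803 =-130303.91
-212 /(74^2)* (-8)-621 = -620.69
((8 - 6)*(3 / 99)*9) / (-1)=-6 / 11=-0.55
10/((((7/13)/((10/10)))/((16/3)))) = 2080/21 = 99.05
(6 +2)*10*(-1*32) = -2560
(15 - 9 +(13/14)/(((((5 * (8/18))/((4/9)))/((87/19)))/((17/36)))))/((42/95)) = 102169/7056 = 14.48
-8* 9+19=-53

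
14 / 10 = 7 / 5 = 1.40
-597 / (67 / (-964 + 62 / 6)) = 569339 / 67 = 8497.60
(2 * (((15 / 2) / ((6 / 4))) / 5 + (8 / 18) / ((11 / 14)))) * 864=29760 / 11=2705.45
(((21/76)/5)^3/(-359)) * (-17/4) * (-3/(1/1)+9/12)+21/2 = 3309438647067/315184768000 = 10.50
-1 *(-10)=10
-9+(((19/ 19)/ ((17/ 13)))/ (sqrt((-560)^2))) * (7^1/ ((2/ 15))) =-4857/ 544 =-8.93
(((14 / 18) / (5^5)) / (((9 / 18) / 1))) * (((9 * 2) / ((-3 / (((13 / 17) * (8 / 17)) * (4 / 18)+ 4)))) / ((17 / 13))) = -3862768 / 414534375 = -0.01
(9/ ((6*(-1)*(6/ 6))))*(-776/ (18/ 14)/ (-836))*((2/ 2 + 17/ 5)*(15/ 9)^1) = -1358/ 171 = -7.94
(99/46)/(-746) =-99/34316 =-0.00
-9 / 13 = -0.69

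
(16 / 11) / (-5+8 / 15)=-0.33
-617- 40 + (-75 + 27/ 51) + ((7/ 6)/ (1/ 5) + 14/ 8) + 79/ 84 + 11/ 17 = -257861/ 357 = -722.30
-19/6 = -3.17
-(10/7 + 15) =-115/7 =-16.43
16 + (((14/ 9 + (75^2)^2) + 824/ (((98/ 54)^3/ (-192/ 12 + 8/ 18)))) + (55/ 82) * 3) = 392430224359757/ 12403566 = 31638500.12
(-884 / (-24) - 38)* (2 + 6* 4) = -91 / 3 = -30.33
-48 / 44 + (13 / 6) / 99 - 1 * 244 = -245.07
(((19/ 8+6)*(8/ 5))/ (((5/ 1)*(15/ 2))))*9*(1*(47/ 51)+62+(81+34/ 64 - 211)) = -1455307/ 6800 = -214.02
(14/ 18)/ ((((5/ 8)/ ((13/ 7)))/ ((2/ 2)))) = 104/ 45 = 2.31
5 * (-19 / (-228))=5 / 12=0.42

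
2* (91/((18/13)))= 1183/9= 131.44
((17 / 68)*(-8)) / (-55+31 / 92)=0.04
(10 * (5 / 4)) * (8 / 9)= 100 / 9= 11.11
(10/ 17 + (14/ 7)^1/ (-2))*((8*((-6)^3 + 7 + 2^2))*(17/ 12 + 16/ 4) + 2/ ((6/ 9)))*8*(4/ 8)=745948/ 51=14626.43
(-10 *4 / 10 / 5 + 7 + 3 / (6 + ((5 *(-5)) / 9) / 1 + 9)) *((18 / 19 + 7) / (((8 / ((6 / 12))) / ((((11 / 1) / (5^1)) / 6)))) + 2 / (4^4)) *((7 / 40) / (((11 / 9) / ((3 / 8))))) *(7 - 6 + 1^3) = 309497643 / 2354176000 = 0.13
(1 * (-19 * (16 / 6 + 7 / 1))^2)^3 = 27983987175790801 / 729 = 38386813684212.35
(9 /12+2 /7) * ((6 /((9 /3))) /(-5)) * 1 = -0.41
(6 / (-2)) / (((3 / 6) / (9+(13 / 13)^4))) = -60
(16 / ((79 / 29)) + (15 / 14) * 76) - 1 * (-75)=89753 / 553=162.30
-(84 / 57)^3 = -21952 / 6859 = -3.20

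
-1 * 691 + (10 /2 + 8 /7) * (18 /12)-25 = -9895 /14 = -706.79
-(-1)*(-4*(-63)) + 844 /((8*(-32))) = 15917 /64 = 248.70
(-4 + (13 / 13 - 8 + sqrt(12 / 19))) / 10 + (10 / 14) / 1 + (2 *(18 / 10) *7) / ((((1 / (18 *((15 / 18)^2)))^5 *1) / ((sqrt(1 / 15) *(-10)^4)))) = 19856604069.60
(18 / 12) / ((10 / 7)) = 21 / 20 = 1.05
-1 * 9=-9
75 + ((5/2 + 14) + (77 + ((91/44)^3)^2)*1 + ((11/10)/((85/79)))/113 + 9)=89131067643495457/348484472934400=255.77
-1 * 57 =-57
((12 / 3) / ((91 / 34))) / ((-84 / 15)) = -170 / 637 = -0.27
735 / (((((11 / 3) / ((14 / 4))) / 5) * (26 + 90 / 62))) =2392425 / 18722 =127.79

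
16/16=1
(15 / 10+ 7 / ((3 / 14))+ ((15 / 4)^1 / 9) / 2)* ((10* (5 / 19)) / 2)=6875 / 152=45.23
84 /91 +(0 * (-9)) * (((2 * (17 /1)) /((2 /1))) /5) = 12 /13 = 0.92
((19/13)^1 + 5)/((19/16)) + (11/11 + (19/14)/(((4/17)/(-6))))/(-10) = 608747/69160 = 8.80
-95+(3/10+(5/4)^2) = -7451/80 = -93.14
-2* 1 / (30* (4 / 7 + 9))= -7 / 1005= -0.01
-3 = -3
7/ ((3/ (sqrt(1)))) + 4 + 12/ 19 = 6.96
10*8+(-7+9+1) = 83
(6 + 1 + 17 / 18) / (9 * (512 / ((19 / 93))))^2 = 51623 / 3305699278848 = 0.00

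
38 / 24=19 / 12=1.58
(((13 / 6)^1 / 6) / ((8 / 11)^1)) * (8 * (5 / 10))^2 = 143 / 18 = 7.94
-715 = -715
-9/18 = -1/2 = -0.50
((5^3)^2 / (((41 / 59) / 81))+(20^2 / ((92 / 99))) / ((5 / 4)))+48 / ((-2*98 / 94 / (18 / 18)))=84170050701 / 46207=1821586.57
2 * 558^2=622728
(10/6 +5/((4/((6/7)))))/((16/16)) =2.74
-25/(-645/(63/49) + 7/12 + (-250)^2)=-300/743987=-0.00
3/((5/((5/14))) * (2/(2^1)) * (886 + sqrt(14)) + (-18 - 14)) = 9279/38265910 - 21 * sqrt(14)/76531820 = 0.00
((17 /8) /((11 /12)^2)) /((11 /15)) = 4590 /1331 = 3.45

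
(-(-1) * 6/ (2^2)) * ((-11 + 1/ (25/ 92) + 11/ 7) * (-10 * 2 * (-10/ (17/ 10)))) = -1014.45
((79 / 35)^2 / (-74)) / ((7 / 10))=-6241 / 63455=-0.10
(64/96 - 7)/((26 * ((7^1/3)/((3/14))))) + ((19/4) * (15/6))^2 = 5748013/40768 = 140.99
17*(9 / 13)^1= 153 / 13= 11.77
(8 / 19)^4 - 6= -5.97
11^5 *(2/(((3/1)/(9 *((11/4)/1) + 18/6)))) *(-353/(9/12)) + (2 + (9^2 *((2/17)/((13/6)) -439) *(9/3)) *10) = -930448482766/663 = -1403391376.72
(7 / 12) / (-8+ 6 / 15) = -35 / 456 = -0.08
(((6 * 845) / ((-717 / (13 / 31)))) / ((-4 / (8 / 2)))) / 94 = 10985 / 348223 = 0.03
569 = 569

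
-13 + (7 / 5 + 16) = 22 / 5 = 4.40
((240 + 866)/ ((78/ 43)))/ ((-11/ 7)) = -166453/ 429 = -388.00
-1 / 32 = -0.03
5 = 5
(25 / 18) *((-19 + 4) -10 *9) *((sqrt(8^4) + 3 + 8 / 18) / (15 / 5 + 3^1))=-531125 / 324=-1639.27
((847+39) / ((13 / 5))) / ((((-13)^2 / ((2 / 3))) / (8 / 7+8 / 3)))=708800 / 138411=5.12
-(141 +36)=-177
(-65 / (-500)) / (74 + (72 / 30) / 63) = 21 / 11960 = 0.00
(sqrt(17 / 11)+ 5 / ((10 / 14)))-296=-289+ sqrt(187) / 11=-287.76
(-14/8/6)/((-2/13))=91/48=1.90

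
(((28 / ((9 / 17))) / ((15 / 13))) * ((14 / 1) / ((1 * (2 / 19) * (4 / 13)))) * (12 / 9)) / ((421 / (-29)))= -310272508 / 170505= -1819.73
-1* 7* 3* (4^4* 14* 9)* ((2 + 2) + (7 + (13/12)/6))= -7573440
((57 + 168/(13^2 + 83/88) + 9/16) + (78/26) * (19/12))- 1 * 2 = 4889373/79760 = 61.30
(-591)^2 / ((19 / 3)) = 1047843 / 19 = 55149.63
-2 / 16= -1 / 8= -0.12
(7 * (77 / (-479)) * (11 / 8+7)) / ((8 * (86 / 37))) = -1336181 / 2636416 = -0.51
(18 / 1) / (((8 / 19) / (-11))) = -1881 / 4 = -470.25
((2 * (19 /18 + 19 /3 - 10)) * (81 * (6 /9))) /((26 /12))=-1692 /13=-130.15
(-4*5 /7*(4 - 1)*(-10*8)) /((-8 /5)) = -3000 /7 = -428.57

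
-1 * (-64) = 64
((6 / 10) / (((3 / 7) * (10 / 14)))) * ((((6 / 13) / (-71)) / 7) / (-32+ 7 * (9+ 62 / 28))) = -0.00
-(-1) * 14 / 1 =14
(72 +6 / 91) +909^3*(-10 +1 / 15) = -3394673823147 / 455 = -7460821589.33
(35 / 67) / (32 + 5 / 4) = 20 / 1273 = 0.02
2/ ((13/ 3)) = 6/ 13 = 0.46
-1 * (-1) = 1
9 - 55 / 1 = -46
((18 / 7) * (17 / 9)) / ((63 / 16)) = 1.23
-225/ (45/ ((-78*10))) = 3900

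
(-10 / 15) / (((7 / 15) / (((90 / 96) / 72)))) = -25 / 1344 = -0.02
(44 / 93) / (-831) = -44 / 77283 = -0.00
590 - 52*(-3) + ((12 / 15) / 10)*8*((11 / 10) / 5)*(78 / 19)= 8865614 / 11875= 746.58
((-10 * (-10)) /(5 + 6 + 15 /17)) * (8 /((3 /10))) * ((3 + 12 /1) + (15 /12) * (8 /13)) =13940000 /3939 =3538.97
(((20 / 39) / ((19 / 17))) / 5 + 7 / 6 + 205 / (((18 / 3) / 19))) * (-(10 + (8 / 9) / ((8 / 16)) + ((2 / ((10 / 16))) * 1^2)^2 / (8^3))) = -170583479 / 22230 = -7673.57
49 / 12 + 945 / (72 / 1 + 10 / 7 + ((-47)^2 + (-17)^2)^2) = 1070212969 / 262083252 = 4.08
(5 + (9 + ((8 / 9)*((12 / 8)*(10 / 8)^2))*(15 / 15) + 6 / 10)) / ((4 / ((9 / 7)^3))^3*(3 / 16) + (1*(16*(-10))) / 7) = -301628374047 / 390650501680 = -0.77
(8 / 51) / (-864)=-0.00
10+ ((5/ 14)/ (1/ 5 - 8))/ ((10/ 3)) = 3635/ 364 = 9.99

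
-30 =-30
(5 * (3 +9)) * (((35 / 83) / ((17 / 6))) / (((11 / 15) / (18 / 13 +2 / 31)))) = 110376000 / 6254963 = 17.65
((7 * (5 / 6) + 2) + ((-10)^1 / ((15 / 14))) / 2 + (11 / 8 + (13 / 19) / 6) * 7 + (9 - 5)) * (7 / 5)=24.63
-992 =-992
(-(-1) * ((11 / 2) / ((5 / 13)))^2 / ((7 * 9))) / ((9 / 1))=20449 / 56700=0.36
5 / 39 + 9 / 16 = 431 / 624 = 0.69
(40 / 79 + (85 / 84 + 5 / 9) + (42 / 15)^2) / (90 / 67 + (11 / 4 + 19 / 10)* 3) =330584231 / 509968305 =0.65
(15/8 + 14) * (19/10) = 2413/80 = 30.16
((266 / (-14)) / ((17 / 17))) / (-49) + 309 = 15160 / 49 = 309.39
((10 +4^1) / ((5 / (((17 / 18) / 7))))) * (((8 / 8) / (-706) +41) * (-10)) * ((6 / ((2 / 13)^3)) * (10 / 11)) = -5405334025 / 23298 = -232008.50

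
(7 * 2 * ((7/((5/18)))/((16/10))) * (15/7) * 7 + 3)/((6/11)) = 24277/4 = 6069.25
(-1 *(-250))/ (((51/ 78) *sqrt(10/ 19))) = 650 *sqrt(190)/ 17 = 527.04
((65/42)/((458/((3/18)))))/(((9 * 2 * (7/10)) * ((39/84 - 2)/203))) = -9425/1595214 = -0.01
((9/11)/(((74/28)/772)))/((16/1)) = 12159/814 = 14.94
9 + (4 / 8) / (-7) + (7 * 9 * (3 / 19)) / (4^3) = 77323 / 8512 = 9.08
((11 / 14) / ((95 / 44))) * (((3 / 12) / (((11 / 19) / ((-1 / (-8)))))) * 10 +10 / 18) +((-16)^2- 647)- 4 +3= -3749975 / 9576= -391.60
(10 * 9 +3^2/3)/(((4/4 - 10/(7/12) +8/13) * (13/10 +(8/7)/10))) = -4.23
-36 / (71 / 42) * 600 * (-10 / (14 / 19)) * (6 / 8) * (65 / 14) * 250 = 75026250000 / 497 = 150958249.50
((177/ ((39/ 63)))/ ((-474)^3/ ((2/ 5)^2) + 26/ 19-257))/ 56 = -3363/ 438410447176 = -0.00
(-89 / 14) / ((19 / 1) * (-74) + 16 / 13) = 1157 / 255668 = 0.00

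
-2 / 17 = -0.12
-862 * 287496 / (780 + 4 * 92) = -61955388 / 287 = -215872.43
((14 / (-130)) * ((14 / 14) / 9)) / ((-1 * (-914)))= -0.00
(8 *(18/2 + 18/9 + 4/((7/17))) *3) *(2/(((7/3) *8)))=2610/49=53.27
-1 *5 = -5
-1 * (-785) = 785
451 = 451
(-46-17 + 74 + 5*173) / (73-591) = -1.69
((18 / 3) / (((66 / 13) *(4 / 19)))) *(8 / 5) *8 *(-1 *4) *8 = -126464 / 55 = -2299.35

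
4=4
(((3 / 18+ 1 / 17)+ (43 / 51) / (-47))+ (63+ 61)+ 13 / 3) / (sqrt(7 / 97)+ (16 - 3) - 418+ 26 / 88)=-23416635039050 / 73726071711597 - 596505800*sqrt(679) / 73726071711597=-0.32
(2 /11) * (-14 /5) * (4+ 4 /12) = -364 /165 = -2.21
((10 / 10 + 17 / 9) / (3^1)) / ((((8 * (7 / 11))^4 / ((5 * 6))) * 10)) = 190333 / 44255232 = 0.00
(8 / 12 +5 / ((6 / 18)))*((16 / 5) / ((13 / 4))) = 3008 / 195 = 15.43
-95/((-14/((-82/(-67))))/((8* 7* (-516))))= -16078560/67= -239978.51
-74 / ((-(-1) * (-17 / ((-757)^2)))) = 42405626 / 17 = 2494448.59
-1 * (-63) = 63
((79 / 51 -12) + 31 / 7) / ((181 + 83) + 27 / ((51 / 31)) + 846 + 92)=-2150 / 434973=-0.00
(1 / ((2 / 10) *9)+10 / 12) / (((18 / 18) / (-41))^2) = 42025 / 18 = 2334.72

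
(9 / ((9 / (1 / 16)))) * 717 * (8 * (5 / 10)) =717 / 4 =179.25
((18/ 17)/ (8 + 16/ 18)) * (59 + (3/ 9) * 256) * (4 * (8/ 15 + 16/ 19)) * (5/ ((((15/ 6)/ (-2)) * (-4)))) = 763812/ 8075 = 94.59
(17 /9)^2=289 /81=3.57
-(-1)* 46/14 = 23/7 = 3.29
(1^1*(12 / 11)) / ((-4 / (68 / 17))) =-12 / 11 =-1.09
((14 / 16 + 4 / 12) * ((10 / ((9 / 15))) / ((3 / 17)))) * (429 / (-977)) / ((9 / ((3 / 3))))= -1762475 / 316548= -5.57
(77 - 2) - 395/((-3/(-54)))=-7035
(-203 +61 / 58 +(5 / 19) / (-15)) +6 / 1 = -195.97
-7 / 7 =-1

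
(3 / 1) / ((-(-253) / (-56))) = -168 / 253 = -0.66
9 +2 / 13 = 119 / 13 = 9.15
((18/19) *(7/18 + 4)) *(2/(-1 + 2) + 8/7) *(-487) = -846406/133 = -6363.95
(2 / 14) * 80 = 11.43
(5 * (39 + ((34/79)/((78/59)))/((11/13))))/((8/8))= 513380/2607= 196.92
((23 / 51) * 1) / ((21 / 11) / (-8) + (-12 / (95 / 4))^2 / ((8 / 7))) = -18266600 / 617967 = -29.56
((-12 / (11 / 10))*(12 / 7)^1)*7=-1440 / 11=-130.91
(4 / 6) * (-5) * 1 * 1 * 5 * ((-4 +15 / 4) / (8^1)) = 25 / 48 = 0.52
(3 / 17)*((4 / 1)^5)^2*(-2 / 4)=-92521.41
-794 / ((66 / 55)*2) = -1985 / 6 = -330.83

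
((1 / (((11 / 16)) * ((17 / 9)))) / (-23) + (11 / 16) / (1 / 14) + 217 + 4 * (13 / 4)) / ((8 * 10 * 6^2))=183197 / 2202112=0.08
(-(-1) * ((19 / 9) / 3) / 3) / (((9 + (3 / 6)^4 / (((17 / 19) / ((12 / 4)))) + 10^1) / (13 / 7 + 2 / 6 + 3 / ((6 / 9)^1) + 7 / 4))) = 48212 / 467775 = 0.10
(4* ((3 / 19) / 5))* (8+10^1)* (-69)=-14904 / 95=-156.88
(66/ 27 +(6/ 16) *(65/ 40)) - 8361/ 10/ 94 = -790619/ 135360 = -5.84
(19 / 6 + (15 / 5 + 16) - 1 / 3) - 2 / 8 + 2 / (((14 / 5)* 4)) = 21.76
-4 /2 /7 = -2 /7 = -0.29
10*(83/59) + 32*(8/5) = 19254/295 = 65.27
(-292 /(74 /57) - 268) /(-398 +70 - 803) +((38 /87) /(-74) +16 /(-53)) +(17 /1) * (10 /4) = 63029559 /1478594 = 42.63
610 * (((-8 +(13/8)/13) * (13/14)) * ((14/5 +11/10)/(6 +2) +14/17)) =-12725271/2176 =-5848.01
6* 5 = 30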